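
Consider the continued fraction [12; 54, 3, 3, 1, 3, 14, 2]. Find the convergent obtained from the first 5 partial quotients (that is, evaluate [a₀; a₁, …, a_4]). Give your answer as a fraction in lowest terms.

a_0 = 12: 12/1
a_1 = 54: 649/54
a_2 = 3: 1959/163
a_3 = 3: 6526/543
a_4 = 1: 8485/706

8485/706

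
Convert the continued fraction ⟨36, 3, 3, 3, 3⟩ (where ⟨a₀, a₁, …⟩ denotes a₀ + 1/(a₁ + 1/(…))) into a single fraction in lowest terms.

Starting at the tail and folding back:
Start with 3.
3 + 1/(3/1) = 3 + 1/3 = 10/3
3 + 1/(10/3) = 3 + 3/10 = 33/10
3 + 1/(33/10) = 3 + 10/33 = 109/33
36 + 1/(109/33) = 36 + 33/109 = 3957/109

3957/109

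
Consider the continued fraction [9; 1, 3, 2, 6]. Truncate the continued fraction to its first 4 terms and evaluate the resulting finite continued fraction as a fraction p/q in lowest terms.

Compute successive convergents:
a_0 = 9: 9/1
a_1 = 1: 10/1
a_2 = 3: 39/4
a_3 = 2: 88/9

88/9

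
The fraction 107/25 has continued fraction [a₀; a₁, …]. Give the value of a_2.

1

107 ÷ 25 → quotient 4, remainder 7
25 ÷ 7 → quotient 3, remainder 4
7 ÷ 4 → quotient 1, remainder 3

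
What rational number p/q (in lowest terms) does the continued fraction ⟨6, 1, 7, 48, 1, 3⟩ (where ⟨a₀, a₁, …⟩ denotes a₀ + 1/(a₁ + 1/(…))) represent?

Start with 3.
1 + 1/(3/1) = 1 + 1/3 = 4/3
48 + 1/(4/3) = 48 + 3/4 = 195/4
7 + 1/(195/4) = 7 + 4/195 = 1369/195
1 + 1/(1369/195) = 1 + 195/1369 = 1564/1369
6 + 1/(1564/1369) = 6 + 1369/1564 = 10753/1564

10753/1564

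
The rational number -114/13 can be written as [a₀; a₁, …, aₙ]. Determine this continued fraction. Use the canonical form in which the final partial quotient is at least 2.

[-9; 4, 3]

-114 = -9·13 + 3, so a_0 = -9
13 = 4·3 + 1, so a_1 = 4
3 = 3·1 + 0, so a_2 = 3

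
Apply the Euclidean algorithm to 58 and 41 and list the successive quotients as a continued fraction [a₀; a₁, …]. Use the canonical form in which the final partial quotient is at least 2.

[1; 2, 2, 2, 3]

Apply division with remainder until the remainder is 0:
58 ÷ 41 → quotient 1, remainder 17
41 ÷ 17 → quotient 2, remainder 7
17 ÷ 7 → quotient 2, remainder 3
7 ÷ 3 → quotient 2, remainder 1
3 ÷ 1 → quotient 3, remainder 0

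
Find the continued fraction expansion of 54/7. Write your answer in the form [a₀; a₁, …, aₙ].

Repeatedly divide and take the remainder:
54 ÷ 7 → quotient 7, remainder 5
7 ÷ 5 → quotient 1, remainder 2
5 ÷ 2 → quotient 2, remainder 1
2 ÷ 1 → quotient 2, remainder 0

[7; 1, 2, 2]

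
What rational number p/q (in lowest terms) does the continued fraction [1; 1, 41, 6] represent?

Build up convergents one term at a time:
a_0 = 1: 1/1
a_1 = 1: 2/1
a_2 = 41: 83/42
a_3 = 6: 500/253

500/253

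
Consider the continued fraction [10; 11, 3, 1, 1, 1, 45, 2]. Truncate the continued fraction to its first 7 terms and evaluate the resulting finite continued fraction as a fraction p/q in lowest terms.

57092/5659

Start with 45.
1 + 1/(45/1) = 1 + 1/45 = 46/45
1 + 1/(46/45) = 1 + 45/46 = 91/46
1 + 1/(91/46) = 1 + 46/91 = 137/91
3 + 1/(137/91) = 3 + 91/137 = 502/137
11 + 1/(502/137) = 11 + 137/502 = 5659/502
10 + 1/(5659/502) = 10 + 502/5659 = 57092/5659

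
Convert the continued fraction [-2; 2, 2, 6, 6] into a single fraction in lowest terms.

-314/197

Use the convergent recurrence hₖ = aₖ·hₖ₋₁ + hₖ₋₂ (and likewise for the denominators kₖ):
a_0 = -2: -2/1
a_1 = 2: -3/2
a_2 = 2: -8/5
a_3 = 6: -51/32
a_4 = 6: -314/197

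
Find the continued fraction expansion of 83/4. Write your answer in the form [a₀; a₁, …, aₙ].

[20; 1, 3]

⌊83/4⌋ = 20, remainder 3
⌊4/3⌋ = 1, remainder 1
⌊3/1⌋ = 3, remainder 0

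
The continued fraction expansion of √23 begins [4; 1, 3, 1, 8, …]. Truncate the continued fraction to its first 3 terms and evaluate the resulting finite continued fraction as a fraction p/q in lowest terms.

Start with 3.
1 + 1/(3/1) = 1 + 1/3 = 4/3
4 + 1/(4/3) = 4 + 3/4 = 19/4

19/4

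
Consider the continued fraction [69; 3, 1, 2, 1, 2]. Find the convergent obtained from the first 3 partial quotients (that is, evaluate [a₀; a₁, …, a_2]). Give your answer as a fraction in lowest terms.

Starting at the tail and folding back:
Start with 1.
3 + 1/(1/1) = 3 + 1/1 = 4/1
69 + 1/(4/1) = 69 + 1/4 = 277/4

277/4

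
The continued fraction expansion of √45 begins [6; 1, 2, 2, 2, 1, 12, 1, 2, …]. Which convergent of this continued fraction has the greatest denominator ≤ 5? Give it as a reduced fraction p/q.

20/3

a_0 = 6: 6/1  (≤ bound)
a_1 = 1: 7/1  (≤ bound)
a_2 = 2: 20/3  (≤ bound)
a_3 = 2: 47/7  (> 5, stop)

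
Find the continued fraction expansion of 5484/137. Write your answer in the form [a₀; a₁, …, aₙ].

5484 = 40·137 + 4, so a_0 = 40
137 = 34·4 + 1, so a_1 = 34
4 = 4·1 + 0, so a_2 = 4

[40; 34, 4]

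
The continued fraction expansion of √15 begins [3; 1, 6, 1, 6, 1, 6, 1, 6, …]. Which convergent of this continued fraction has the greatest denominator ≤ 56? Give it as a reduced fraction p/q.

213/55

a_0 = 3: 3/1  (≤ bound)
a_1 = 1: 4/1  (≤ bound)
a_2 = 6: 27/7  (≤ bound)
a_3 = 1: 31/8  (≤ bound)
a_4 = 6: 213/55  (≤ bound)
a_5 = 1: 244/63  (> 56, stop)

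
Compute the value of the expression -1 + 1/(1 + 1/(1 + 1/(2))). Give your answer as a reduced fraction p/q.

Work from the innermost term outward:
Start with 2.
1 + 1/(2/1) = 1 + 1/2 = 3/2
1 + 1/(3/2) = 1 + 2/3 = 5/3
-1 + 1/(5/3) = -1 + 3/5 = -2/5

-2/5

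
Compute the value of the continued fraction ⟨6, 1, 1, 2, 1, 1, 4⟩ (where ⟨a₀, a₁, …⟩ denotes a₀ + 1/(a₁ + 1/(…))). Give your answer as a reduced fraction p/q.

Start with 4.
1 + 1/(4/1) = 1 + 1/4 = 5/4
1 + 1/(5/4) = 1 + 4/5 = 9/5
2 + 1/(9/5) = 2 + 5/9 = 23/9
1 + 1/(23/9) = 1 + 9/23 = 32/23
1 + 1/(32/23) = 1 + 23/32 = 55/32
6 + 1/(55/32) = 6 + 32/55 = 362/55

362/55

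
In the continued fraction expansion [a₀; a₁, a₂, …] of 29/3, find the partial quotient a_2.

2

Repeatedly divide and take the remainder:
⌊29/3⌋ = 9, remainder 2
⌊3/2⌋ = 1, remainder 1
⌊2/1⌋ = 2, remainder 0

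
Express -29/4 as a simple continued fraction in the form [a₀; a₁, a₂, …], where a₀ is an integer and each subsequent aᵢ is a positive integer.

-29 = -8·4 + 3, so a_0 = -8
4 = 1·3 + 1, so a_1 = 1
3 = 3·1 + 0, so a_2 = 3

[-8; 1, 3]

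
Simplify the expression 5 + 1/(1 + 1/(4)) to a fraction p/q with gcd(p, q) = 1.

29/5

Compute successive convergents:
a_0 = 5: 5/1
a_1 = 1: 6/1
a_2 = 4: 29/5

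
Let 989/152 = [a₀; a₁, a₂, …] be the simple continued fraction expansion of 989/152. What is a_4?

2

989 = 6·152 + 77, so a_0 = 6
152 = 1·77 + 75, so a_1 = 1
77 = 1·75 + 2, so a_2 = 1
75 = 37·2 + 1, so a_3 = 37
2 = 2·1 + 0, so a_4 = 2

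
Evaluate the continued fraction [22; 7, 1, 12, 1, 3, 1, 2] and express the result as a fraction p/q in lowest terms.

33853/1530

Build up convergents one term at a time:
a_0 = 22: 22/1
a_1 = 7: 155/7
a_2 = 1: 177/8
a_3 = 12: 2279/103
a_4 = 1: 2456/111
a_5 = 3: 9647/436
a_6 = 1: 12103/547
a_7 = 2: 33853/1530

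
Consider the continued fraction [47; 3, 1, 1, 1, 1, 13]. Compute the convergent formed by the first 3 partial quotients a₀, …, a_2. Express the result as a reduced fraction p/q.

a_0 = 47: 47/1
a_1 = 3: 142/3
a_2 = 1: 189/4

189/4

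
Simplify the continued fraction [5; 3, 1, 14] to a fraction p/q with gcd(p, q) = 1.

a_0 = 5: 5/1
a_1 = 3: 16/3
a_2 = 1: 21/4
a_3 = 14: 310/59

310/59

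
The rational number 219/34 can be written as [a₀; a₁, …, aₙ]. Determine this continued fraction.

219 ÷ 34 → quotient 6, remainder 15
34 ÷ 15 → quotient 2, remainder 4
15 ÷ 4 → quotient 3, remainder 3
4 ÷ 3 → quotient 1, remainder 1
3 ÷ 1 → quotient 3, remainder 0

[6; 2, 3, 1, 3]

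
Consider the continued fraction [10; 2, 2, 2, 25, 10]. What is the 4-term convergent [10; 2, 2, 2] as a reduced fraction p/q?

125/12

a_0 = 10: 10/1
a_1 = 2: 21/2
a_2 = 2: 52/5
a_3 = 2: 125/12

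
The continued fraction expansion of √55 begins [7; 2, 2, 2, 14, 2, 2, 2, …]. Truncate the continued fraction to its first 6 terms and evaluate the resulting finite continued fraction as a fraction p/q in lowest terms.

2655/358

Work from the innermost term outward:
Start with 2.
14 + 1/(2/1) = 14 + 1/2 = 29/2
2 + 1/(29/2) = 2 + 2/29 = 60/29
2 + 1/(60/29) = 2 + 29/60 = 149/60
2 + 1/(149/60) = 2 + 60/149 = 358/149
7 + 1/(358/149) = 7 + 149/358 = 2655/358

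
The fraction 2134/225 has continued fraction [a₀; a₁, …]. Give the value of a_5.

⌊2134/225⌋ = 9, remainder 109
⌊225/109⌋ = 2, remainder 7
⌊109/7⌋ = 15, remainder 4
⌊7/4⌋ = 1, remainder 3
⌊4/3⌋ = 1, remainder 1
⌊3/1⌋ = 3, remainder 0

3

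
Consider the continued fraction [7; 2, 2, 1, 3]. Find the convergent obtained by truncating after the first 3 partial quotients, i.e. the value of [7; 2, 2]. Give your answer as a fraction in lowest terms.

37/5

Start with 2.
2 + 1/(2/1) = 2 + 1/2 = 5/2
7 + 1/(5/2) = 7 + 2/5 = 37/5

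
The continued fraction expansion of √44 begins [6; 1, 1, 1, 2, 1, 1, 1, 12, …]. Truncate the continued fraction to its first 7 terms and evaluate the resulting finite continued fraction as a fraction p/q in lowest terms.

Start with 1.
1 + 1/(1/1) = 1 + 1/1 = 2/1
2 + 1/(2/1) = 2 + 1/2 = 5/2
1 + 1/(5/2) = 1 + 2/5 = 7/5
1 + 1/(7/5) = 1 + 5/7 = 12/7
1 + 1/(12/7) = 1 + 7/12 = 19/12
6 + 1/(19/12) = 6 + 12/19 = 126/19

126/19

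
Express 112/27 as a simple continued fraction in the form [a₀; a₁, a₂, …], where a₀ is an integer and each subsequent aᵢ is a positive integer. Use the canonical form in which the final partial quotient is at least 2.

[4; 6, 1, 3]

Apply division with remainder until the remainder is 0:
112 = 4·27 + 4, so a_0 = 4
27 = 6·4 + 3, so a_1 = 6
4 = 1·3 + 1, so a_2 = 1
3 = 3·1 + 0, so a_3 = 3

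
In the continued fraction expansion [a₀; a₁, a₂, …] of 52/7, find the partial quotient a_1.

2

52 = 7·7 + 3, so a_0 = 7
7 = 2·3 + 1, so a_1 = 2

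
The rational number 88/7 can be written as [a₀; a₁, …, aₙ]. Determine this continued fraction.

88 ÷ 7 → quotient 12, remainder 4
7 ÷ 4 → quotient 1, remainder 3
4 ÷ 3 → quotient 1, remainder 1
3 ÷ 1 → quotient 3, remainder 0

[12; 1, 1, 3]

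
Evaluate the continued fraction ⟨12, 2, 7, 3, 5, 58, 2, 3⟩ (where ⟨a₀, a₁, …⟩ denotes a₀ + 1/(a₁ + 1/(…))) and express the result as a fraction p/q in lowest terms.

a_0 = 12: 12/1
a_1 = 2: 25/2
a_2 = 7: 187/15
a_3 = 3: 586/47
a_4 = 5: 3117/250
a_5 = 58: 181372/14547
a_6 = 2: 365861/29344
a_7 = 3: 1278955/102579

1278955/102579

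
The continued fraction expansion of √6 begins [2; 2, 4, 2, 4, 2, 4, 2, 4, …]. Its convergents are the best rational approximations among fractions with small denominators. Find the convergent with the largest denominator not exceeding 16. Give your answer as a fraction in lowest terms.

22/9

List convergents until the denominator exceeds the bound:
a_0 = 2: 2/1  (≤ bound)
a_1 = 2: 5/2  (≤ bound)
a_2 = 4: 22/9  (≤ bound)
a_3 = 2: 49/20  (> 16, stop)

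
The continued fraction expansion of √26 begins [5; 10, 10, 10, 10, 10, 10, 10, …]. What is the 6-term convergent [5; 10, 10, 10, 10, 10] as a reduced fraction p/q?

530451/104030

a_0 = 5: 5/1
a_1 = 10: 51/10
a_2 = 10: 515/101
a_3 = 10: 5201/1020
a_4 = 10: 52525/10301
a_5 = 10: 530451/104030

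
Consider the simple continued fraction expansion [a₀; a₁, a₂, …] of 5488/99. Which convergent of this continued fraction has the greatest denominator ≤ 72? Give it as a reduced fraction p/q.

1275/23

List convergents until the denominator exceeds the bound:
a_0 = 55: 55/1  (≤ bound)
a_1 = 2: 111/2  (≤ bound)
a_2 = 3: 388/7  (≤ bound)
a_3 = 3: 1275/23  (≤ bound)
a_4 = 4: 5488/99  (> 72, stop)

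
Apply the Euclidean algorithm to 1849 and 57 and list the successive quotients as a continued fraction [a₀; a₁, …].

1849 ÷ 57 → quotient 32, remainder 25
57 ÷ 25 → quotient 2, remainder 7
25 ÷ 7 → quotient 3, remainder 4
7 ÷ 4 → quotient 1, remainder 3
4 ÷ 3 → quotient 1, remainder 1
3 ÷ 1 → quotient 3, remainder 0

[32; 2, 3, 1, 1, 3]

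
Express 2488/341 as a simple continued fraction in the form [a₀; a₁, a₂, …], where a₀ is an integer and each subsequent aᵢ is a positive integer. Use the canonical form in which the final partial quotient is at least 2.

[7; 3, 2, 1, 1, 1, 12]

2488 ÷ 341 → quotient 7, remainder 101
341 ÷ 101 → quotient 3, remainder 38
101 ÷ 38 → quotient 2, remainder 25
38 ÷ 25 → quotient 1, remainder 13
25 ÷ 13 → quotient 1, remainder 12
13 ÷ 12 → quotient 1, remainder 1
12 ÷ 1 → quotient 12, remainder 0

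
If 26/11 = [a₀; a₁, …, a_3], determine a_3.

Apply division with remainder until the remainder is 0:
26 ÷ 11 → quotient 2, remainder 4
11 ÷ 4 → quotient 2, remainder 3
4 ÷ 3 → quotient 1, remainder 1
3 ÷ 1 → quotient 3, remainder 0

3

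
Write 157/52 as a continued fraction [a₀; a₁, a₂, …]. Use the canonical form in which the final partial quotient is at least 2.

Run the Euclidean algorithm, recording each quotient:
157 ÷ 52 → quotient 3, remainder 1
52 ÷ 1 → quotient 52, remainder 0

[3; 52]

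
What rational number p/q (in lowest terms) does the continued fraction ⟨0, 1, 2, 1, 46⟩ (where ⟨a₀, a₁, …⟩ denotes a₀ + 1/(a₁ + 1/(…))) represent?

Starting at the tail and folding back:
Start with 46.
1 + 1/(46/1) = 1 + 1/46 = 47/46
2 + 1/(47/46) = 2 + 46/47 = 140/47
1 + 1/(140/47) = 1 + 47/140 = 187/140
0 + 1/(187/140) = 0 + 140/187 = 140/187

140/187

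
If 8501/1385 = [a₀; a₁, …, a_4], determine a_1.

⌊8501/1385⌋ = 6, remainder 191
⌊1385/191⌋ = 7, remainder 48

7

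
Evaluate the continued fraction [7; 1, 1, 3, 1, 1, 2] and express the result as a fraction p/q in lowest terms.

310/41

Starting at the tail and folding back:
Start with 2.
1 + 1/(2/1) = 1 + 1/2 = 3/2
1 + 1/(3/2) = 1 + 2/3 = 5/3
3 + 1/(5/3) = 3 + 3/5 = 18/5
1 + 1/(18/5) = 1 + 5/18 = 23/18
1 + 1/(23/18) = 1 + 18/23 = 41/23
7 + 1/(41/23) = 7 + 23/41 = 310/41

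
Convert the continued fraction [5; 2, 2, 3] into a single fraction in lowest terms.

a_0 = 5: 5/1
a_1 = 2: 11/2
a_2 = 2: 27/5
a_3 = 3: 92/17

92/17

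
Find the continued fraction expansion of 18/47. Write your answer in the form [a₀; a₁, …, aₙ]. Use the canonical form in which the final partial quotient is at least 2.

[0; 2, 1, 1, 1, 1, 3]

18 = 0·47 + 18, so a_0 = 0
47 = 2·18 + 11, so a_1 = 2
18 = 1·11 + 7, so a_2 = 1
11 = 1·7 + 4, so a_3 = 1
7 = 1·4 + 3, so a_4 = 1
4 = 1·3 + 1, so a_5 = 1
3 = 3·1 + 0, so a_6 = 3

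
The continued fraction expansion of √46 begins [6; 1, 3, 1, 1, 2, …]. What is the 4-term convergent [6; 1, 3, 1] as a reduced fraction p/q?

34/5

a_0 = 6: 6/1
a_1 = 1: 7/1
a_2 = 3: 27/4
a_3 = 1: 34/5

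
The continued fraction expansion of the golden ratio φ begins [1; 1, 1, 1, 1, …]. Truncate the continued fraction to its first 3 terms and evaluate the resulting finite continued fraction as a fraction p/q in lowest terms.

a_0 = 1: 1/1
a_1 = 1: 2/1
a_2 = 1: 3/2

3/2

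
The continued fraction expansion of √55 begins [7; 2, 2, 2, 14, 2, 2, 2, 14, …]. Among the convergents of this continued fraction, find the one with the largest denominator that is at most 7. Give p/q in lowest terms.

a_0 = 7: 7/1  (≤ bound)
a_1 = 2: 15/2  (≤ bound)
a_2 = 2: 37/5  (≤ bound)
a_3 = 2: 89/12  (> 7, stop)

37/5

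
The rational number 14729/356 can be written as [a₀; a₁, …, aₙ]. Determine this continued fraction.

[41; 2, 1, 2, 10, 1, 3]

Repeatedly divide and take the remainder:
14729 ÷ 356 → quotient 41, remainder 133
356 ÷ 133 → quotient 2, remainder 90
133 ÷ 90 → quotient 1, remainder 43
90 ÷ 43 → quotient 2, remainder 4
43 ÷ 4 → quotient 10, remainder 3
4 ÷ 3 → quotient 1, remainder 1
3 ÷ 1 → quotient 3, remainder 0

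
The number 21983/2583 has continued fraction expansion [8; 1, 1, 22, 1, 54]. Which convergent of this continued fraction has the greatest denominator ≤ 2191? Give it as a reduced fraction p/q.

400/47

a_0 = 8: 8/1  (≤ bound)
a_1 = 1: 9/1  (≤ bound)
a_2 = 1: 17/2  (≤ bound)
a_3 = 22: 383/45  (≤ bound)
a_4 = 1: 400/47  (≤ bound)
a_5 = 54: 21983/2583  (> 2191, stop)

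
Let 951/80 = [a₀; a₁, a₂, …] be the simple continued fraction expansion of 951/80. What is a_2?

7

951 = 11·80 + 71, so a_0 = 11
80 = 1·71 + 9, so a_1 = 1
71 = 7·9 + 8, so a_2 = 7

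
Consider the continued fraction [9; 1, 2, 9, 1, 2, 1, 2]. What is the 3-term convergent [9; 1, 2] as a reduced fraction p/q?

29/3

Start with 2.
1 + 1/(2/1) = 1 + 1/2 = 3/2
9 + 1/(3/2) = 9 + 2/3 = 29/3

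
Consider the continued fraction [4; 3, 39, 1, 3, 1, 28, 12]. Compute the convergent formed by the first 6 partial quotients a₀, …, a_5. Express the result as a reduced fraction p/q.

2607/602

Start with 1.
3 + 1/(1/1) = 3 + 1/1 = 4/1
1 + 1/(4/1) = 1 + 1/4 = 5/4
39 + 1/(5/4) = 39 + 4/5 = 199/5
3 + 1/(199/5) = 3 + 5/199 = 602/199
4 + 1/(602/199) = 4 + 199/602 = 2607/602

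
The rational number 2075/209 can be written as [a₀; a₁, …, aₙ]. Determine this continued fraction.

[9; 1, 12, 1, 14]

Run the Euclidean algorithm, recording each quotient:
⌊2075/209⌋ = 9, remainder 194
⌊209/194⌋ = 1, remainder 15
⌊194/15⌋ = 12, remainder 14
⌊15/14⌋ = 1, remainder 1
⌊14/1⌋ = 14, remainder 0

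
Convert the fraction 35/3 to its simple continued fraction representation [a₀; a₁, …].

⌊35/3⌋ = 11, remainder 2
⌊3/2⌋ = 1, remainder 1
⌊2/1⌋ = 2, remainder 0

[11; 1, 2]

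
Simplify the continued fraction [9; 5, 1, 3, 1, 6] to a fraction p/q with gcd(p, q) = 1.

1807/197

Use the convergent recurrence hₖ = aₖ·hₖ₋₁ + hₖ₋₂ (and likewise for the denominators kₖ):
a_0 = 9: 9/1
a_1 = 5: 46/5
a_2 = 1: 55/6
a_3 = 3: 211/23
a_4 = 1: 266/29
a_5 = 6: 1807/197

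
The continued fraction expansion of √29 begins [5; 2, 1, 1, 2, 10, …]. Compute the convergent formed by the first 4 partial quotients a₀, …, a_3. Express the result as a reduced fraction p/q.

27/5

Starting at the tail and folding back:
Start with 1.
1 + 1/(1/1) = 1 + 1/1 = 2/1
2 + 1/(2/1) = 2 + 1/2 = 5/2
5 + 1/(5/2) = 5 + 2/5 = 27/5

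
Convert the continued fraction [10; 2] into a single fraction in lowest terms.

21/2

Build up convergents one term at a time:
a_0 = 10: 10/1
a_1 = 2: 21/2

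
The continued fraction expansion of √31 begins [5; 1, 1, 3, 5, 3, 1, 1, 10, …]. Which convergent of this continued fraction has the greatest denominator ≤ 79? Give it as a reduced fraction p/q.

a_0 = 5: 5/1  (≤ bound)
a_1 = 1: 6/1  (≤ bound)
a_2 = 1: 11/2  (≤ bound)
a_3 = 3: 39/7  (≤ bound)
a_4 = 5: 206/37  (≤ bound)
a_5 = 3: 657/118  (> 79, stop)

206/37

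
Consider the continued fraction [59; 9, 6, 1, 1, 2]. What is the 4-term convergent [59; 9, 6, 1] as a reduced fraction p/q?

Start with 1.
6 + 1/(1/1) = 6 + 1/1 = 7/1
9 + 1/(7/1) = 9 + 1/7 = 64/7
59 + 1/(64/7) = 59 + 7/64 = 3783/64

3783/64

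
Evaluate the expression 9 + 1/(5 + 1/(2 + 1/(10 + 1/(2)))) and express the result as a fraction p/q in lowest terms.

Start with 2.
10 + 1/(2/1) = 10 + 1/2 = 21/2
2 + 1/(21/2) = 2 + 2/21 = 44/21
5 + 1/(44/21) = 5 + 21/44 = 241/44
9 + 1/(241/44) = 9 + 44/241 = 2213/241

2213/241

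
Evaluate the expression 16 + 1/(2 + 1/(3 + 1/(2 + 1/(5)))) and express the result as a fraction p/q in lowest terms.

Start with 5.
2 + 1/(5/1) = 2 + 1/5 = 11/5
3 + 1/(11/5) = 3 + 5/11 = 38/11
2 + 1/(38/11) = 2 + 11/38 = 87/38
16 + 1/(87/38) = 16 + 38/87 = 1430/87

1430/87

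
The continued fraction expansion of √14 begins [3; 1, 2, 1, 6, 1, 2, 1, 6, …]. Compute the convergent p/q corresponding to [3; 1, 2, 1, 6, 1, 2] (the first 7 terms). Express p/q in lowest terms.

a_0 = 3: 3/1
a_1 = 1: 4/1
a_2 = 2: 11/3
a_3 = 1: 15/4
a_4 = 6: 101/27
a_5 = 1: 116/31
a_6 = 2: 333/89

333/89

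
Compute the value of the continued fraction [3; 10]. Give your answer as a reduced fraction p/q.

Use the convergent recurrence hₖ = aₖ·hₖ₋₁ + hₖ₋₂ (and likewise for the denominators kₖ):
a_0 = 3: 3/1
a_1 = 10: 31/10

31/10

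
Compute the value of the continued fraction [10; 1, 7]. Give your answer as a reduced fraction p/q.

87/8

a_0 = 10: 10/1
a_1 = 1: 11/1
a_2 = 7: 87/8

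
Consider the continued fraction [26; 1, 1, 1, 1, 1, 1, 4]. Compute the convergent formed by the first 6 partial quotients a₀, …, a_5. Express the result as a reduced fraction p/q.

213/8

Starting at the tail and folding back:
Start with 1.
1 + 1/(1/1) = 1 + 1/1 = 2/1
1 + 1/(2/1) = 1 + 1/2 = 3/2
1 + 1/(3/2) = 1 + 2/3 = 5/3
1 + 1/(5/3) = 1 + 3/5 = 8/5
26 + 1/(8/5) = 26 + 5/8 = 213/8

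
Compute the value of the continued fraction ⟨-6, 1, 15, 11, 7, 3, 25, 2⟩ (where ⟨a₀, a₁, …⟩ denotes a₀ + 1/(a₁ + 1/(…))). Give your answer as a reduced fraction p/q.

a_0 = -6: -6/1
a_1 = 1: -5/1
a_2 = 15: -81/16
a_3 = 11: -896/177
a_4 = 7: -6353/1255
a_5 = 3: -19955/3942
a_6 = 25: -505228/99805
a_7 = 2: -1030411/203552

-1030411/203552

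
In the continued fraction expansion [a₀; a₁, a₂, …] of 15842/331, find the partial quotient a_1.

⌊15842/331⌋ = 47, remainder 285
⌊331/285⌋ = 1, remainder 46

1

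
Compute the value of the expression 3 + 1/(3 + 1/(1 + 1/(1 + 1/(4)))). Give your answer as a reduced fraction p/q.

a_0 = 3: 3/1
a_1 = 3: 10/3
a_2 = 1: 13/4
a_3 = 1: 23/7
a_4 = 4: 105/32

105/32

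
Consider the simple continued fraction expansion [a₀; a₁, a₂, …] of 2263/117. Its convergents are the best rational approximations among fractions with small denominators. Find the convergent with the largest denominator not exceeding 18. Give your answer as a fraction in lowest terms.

58/3

List convergents until the denominator exceeds the bound:
a_0 = 19: 19/1  (≤ bound)
a_1 = 2: 39/2  (≤ bound)
a_2 = 1: 58/3  (≤ bound)
a_3 = 12: 735/38  (> 18, stop)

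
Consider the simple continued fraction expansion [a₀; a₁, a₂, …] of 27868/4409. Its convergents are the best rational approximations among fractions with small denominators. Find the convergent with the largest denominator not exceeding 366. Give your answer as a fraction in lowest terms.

a_0 = 6: 6/1  (≤ bound)
a_1 = 3: 19/3  (≤ bound)
a_2 = 8: 158/25  (≤ bound)
a_3 = 2: 335/53  (≤ bound)
a_4 = 7: 2503/396  (> 366, stop)

335/53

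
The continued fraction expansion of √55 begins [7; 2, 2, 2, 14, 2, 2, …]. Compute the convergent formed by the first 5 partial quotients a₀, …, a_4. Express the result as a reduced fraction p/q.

1283/173

Starting at the tail and folding back:
Start with 14.
2 + 1/(14/1) = 2 + 1/14 = 29/14
2 + 1/(29/14) = 2 + 14/29 = 72/29
2 + 1/(72/29) = 2 + 29/72 = 173/72
7 + 1/(173/72) = 7 + 72/173 = 1283/173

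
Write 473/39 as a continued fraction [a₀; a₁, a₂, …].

[12; 7, 1, 4]

⌊473/39⌋ = 12, remainder 5
⌊39/5⌋ = 7, remainder 4
⌊5/4⌋ = 1, remainder 1
⌊4/1⌋ = 4, remainder 0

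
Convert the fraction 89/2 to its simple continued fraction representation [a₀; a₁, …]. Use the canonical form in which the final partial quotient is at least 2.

89 = 44·2 + 1, so a_0 = 44
2 = 2·1 + 0, so a_1 = 2

[44; 2]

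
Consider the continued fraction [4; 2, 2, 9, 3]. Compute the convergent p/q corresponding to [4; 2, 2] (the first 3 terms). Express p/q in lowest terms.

a_0 = 4: 4/1
a_1 = 2: 9/2
a_2 = 2: 22/5

22/5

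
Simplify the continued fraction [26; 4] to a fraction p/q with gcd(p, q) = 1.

105/4

Use the convergent recurrence hₖ = aₖ·hₖ₋₁ + hₖ₋₂ (and likewise for the denominators kₖ):
a_0 = 26: 26/1
a_1 = 4: 105/4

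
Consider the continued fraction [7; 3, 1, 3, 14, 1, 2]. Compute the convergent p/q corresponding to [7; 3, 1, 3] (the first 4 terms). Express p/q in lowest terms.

Starting at the tail and folding back:
Start with 3.
1 + 1/(3/1) = 1 + 1/3 = 4/3
3 + 1/(4/3) = 3 + 3/4 = 15/4
7 + 1/(15/4) = 7 + 4/15 = 109/15

109/15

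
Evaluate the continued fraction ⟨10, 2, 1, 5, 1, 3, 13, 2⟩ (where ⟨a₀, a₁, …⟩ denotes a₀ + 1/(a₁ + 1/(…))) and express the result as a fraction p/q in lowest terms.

Start with 2.
13 + 1/(2/1) = 13 + 1/2 = 27/2
3 + 1/(27/2) = 3 + 2/27 = 83/27
1 + 1/(83/27) = 1 + 27/83 = 110/83
5 + 1/(110/83) = 5 + 83/110 = 633/110
1 + 1/(633/110) = 1 + 110/633 = 743/633
2 + 1/(743/633) = 2 + 633/743 = 2119/743
10 + 1/(2119/743) = 10 + 743/2119 = 21933/2119

21933/2119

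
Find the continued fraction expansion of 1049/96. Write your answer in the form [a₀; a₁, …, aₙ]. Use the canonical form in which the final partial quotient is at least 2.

[10; 1, 12, 1, 2, 2]

1049 ÷ 96 → quotient 10, remainder 89
96 ÷ 89 → quotient 1, remainder 7
89 ÷ 7 → quotient 12, remainder 5
7 ÷ 5 → quotient 1, remainder 2
5 ÷ 2 → quotient 2, remainder 1
2 ÷ 1 → quotient 2, remainder 0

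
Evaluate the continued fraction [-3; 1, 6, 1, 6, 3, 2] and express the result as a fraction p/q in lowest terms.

Compute successive convergents:
a_0 = -3: -3/1
a_1 = 1: -2/1
a_2 = 6: -15/7
a_3 = 1: -17/8
a_4 = 6: -117/55
a_5 = 3: -368/173
a_6 = 2: -853/401

-853/401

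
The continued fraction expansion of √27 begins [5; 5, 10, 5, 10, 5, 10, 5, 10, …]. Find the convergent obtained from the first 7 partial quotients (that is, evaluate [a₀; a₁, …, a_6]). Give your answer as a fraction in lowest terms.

a_0 = 5: 5/1
a_1 = 5: 26/5
a_2 = 10: 265/51
a_3 = 5: 1351/260
a_4 = 10: 13775/2651
a_5 = 5: 70226/13515
a_6 = 10: 716035/137801

716035/137801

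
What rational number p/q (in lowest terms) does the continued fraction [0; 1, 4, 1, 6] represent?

Compute successive convergents:
a_0 = 0: 0/1
a_1 = 1: 1/1
a_2 = 4: 4/5
a_3 = 1: 5/6
a_4 = 6: 34/41

34/41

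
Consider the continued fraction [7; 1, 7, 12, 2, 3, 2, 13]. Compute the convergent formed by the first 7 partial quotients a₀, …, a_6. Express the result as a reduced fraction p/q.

a_0 = 7: 7/1
a_1 = 1: 8/1
a_2 = 7: 63/8
a_3 = 12: 764/97
a_4 = 2: 1591/202
a_5 = 3: 5537/703
a_6 = 2: 12665/1608

12665/1608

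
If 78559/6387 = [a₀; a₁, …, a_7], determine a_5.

Apply division with remainder until the remainder is 0:
78559 ÷ 6387 → quotient 12, remainder 1915
6387 ÷ 1915 → quotient 3, remainder 642
1915 ÷ 642 → quotient 2, remainder 631
642 ÷ 631 → quotient 1, remainder 11
631 ÷ 11 → quotient 57, remainder 4
11 ÷ 4 → quotient 2, remainder 3

2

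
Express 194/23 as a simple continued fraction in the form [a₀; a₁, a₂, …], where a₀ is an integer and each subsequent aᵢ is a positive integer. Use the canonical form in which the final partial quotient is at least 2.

⌊194/23⌋ = 8, remainder 10
⌊23/10⌋ = 2, remainder 3
⌊10/3⌋ = 3, remainder 1
⌊3/1⌋ = 3, remainder 0

[8; 2, 3, 3]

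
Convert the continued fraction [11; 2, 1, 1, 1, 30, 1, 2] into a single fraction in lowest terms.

a_0 = 11: 11/1
a_1 = 2: 23/2
a_2 = 1: 34/3
a_3 = 1: 57/5
a_4 = 1: 91/8
a_5 = 30: 2787/245
a_6 = 1: 2878/253
a_7 = 2: 8543/751

8543/751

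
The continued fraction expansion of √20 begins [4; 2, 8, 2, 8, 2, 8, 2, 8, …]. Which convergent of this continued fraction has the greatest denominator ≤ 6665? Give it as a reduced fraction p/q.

a_0 = 4: 4/1  (≤ bound)
a_1 = 2: 9/2  (≤ bound)
a_2 = 8: 76/17  (≤ bound)
a_3 = 2: 161/36  (≤ bound)
a_4 = 8: 1364/305  (≤ bound)
a_5 = 2: 2889/646  (≤ bound)
a_6 = 8: 24476/5473  (≤ bound)
a_7 = 2: 51841/11592  (> 6665, stop)

24476/5473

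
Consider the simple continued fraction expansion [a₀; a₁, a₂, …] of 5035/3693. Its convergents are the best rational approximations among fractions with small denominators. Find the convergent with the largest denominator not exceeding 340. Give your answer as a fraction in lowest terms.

List convergents until the denominator exceeds the bound:
a_0 = 1: 1/1  (≤ bound)
a_1 = 2: 3/2  (≤ bound)
a_2 = 1: 4/3  (≤ bound)
a_3 = 3: 15/11  (≤ bound)
a_4 = 33: 499/366  (> 340, stop)

15/11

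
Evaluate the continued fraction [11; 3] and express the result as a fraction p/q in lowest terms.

34/3

Start with 3.
11 + 1/(3/1) = 11 + 1/3 = 34/3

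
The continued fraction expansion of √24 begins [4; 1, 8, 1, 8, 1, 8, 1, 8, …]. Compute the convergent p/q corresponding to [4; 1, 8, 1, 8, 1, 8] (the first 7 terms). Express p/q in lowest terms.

4316/881

Start with 8.
1 + 1/(8/1) = 1 + 1/8 = 9/8
8 + 1/(9/8) = 8 + 8/9 = 80/9
1 + 1/(80/9) = 1 + 9/80 = 89/80
8 + 1/(89/80) = 8 + 80/89 = 792/89
1 + 1/(792/89) = 1 + 89/792 = 881/792
4 + 1/(881/792) = 4 + 792/881 = 4316/881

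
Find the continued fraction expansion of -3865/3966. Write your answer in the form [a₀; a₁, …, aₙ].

Run the Euclidean algorithm, recording each quotient:
-3865 = -1·3966 + 101, so a_0 = -1
3966 = 39·101 + 27, so a_1 = 39
101 = 3·27 + 20, so a_2 = 3
27 = 1·20 + 7, so a_3 = 1
20 = 2·7 + 6, so a_4 = 2
7 = 1·6 + 1, so a_5 = 1
6 = 6·1 + 0, so a_6 = 6

[-1; 39, 3, 1, 2, 1, 6]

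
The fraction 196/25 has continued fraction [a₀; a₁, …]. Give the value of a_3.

4

Apply division with remainder until the remainder is 0:
196 ÷ 25 → quotient 7, remainder 21
25 ÷ 21 → quotient 1, remainder 4
21 ÷ 4 → quotient 5, remainder 1
4 ÷ 1 → quotient 4, remainder 0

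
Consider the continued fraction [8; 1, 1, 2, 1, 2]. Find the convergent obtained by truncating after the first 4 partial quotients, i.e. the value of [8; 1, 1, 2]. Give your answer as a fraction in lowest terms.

Start with 2.
1 + 1/(2/1) = 1 + 1/2 = 3/2
1 + 1/(3/2) = 1 + 2/3 = 5/3
8 + 1/(5/3) = 8 + 3/5 = 43/5

43/5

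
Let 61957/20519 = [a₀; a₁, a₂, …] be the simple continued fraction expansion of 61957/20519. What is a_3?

Run the Euclidean algorithm, recording each quotient:
61957 ÷ 20519 → quotient 3, remainder 400
20519 ÷ 400 → quotient 51, remainder 119
400 ÷ 119 → quotient 3, remainder 43
119 ÷ 43 → quotient 2, remainder 33

2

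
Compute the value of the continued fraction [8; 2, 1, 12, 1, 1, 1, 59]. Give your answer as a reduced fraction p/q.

a_0 = 8: 8/1
a_1 = 2: 17/2
a_2 = 1: 25/3
a_3 = 12: 317/38
a_4 = 1: 342/41
a_5 = 1: 659/79
a_6 = 1: 1001/120
a_7 = 59: 59718/7159

59718/7159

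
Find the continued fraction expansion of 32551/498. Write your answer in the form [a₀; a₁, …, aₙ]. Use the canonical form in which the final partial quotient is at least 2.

32551 = 65·498 + 181, so a_0 = 65
498 = 2·181 + 136, so a_1 = 2
181 = 1·136 + 45, so a_2 = 1
136 = 3·45 + 1, so a_3 = 3
45 = 45·1 + 0, so a_4 = 45

[65; 2, 1, 3, 45]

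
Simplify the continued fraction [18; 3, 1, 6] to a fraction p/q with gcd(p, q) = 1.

Build up convergents one term at a time:
a_0 = 18: 18/1
a_1 = 3: 55/3
a_2 = 1: 73/4
a_3 = 6: 493/27

493/27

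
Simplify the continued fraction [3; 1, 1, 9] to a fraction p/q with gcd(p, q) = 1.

Collapse the nested fraction from the inside out:
Start with 9.
1 + 1/(9/1) = 1 + 1/9 = 10/9
1 + 1/(10/9) = 1 + 9/10 = 19/10
3 + 1/(19/10) = 3 + 10/19 = 67/19

67/19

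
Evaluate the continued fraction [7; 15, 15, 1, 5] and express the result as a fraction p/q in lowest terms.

a_0 = 7: 7/1
a_1 = 15: 106/15
a_2 = 15: 1597/226
a_3 = 1: 1703/241
a_4 = 5: 10112/1431

10112/1431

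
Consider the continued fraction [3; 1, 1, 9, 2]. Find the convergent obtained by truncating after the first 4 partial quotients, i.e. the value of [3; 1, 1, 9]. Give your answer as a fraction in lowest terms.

Start with 9.
1 + 1/(9/1) = 1 + 1/9 = 10/9
1 + 1/(10/9) = 1 + 9/10 = 19/10
3 + 1/(19/10) = 3 + 10/19 = 67/19

67/19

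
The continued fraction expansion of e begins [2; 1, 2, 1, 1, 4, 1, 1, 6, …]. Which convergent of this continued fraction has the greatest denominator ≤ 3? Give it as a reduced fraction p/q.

8/3

a_0 = 2: 2/1  (≤ bound)
a_1 = 1: 3/1  (≤ bound)
a_2 = 2: 8/3  (≤ bound)
a_3 = 1: 11/4  (> 3, stop)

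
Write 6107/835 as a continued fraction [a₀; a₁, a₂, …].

[7; 3, 5, 2, 1, 7, 2]

Repeatedly divide and take the remainder:
6107 = 7·835 + 262, so a_0 = 7
835 = 3·262 + 49, so a_1 = 3
262 = 5·49 + 17, so a_2 = 5
49 = 2·17 + 15, so a_3 = 2
17 = 1·15 + 2, so a_4 = 1
15 = 7·2 + 1, so a_5 = 7
2 = 2·1 + 0, so a_6 = 2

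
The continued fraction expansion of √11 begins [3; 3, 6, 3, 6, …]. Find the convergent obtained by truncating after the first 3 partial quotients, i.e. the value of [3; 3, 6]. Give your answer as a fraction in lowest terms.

Start with 6.
3 + 1/(6/1) = 3 + 1/6 = 19/6
3 + 1/(19/6) = 3 + 6/19 = 63/19

63/19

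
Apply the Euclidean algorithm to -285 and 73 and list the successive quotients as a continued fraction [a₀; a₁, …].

-285 ÷ 73 → quotient -4, remainder 7
73 ÷ 7 → quotient 10, remainder 3
7 ÷ 3 → quotient 2, remainder 1
3 ÷ 1 → quotient 3, remainder 0

[-4; 10, 2, 3]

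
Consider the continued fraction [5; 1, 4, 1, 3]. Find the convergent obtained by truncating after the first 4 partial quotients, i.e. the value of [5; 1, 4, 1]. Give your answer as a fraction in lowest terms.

35/6

a_0 = 5: 5/1
a_1 = 1: 6/1
a_2 = 4: 29/5
a_3 = 1: 35/6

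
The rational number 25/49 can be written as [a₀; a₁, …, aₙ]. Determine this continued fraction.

Repeatedly divide and take the remainder:
25 ÷ 49 → quotient 0, remainder 25
49 ÷ 25 → quotient 1, remainder 24
25 ÷ 24 → quotient 1, remainder 1
24 ÷ 1 → quotient 24, remainder 0

[0; 1, 1, 24]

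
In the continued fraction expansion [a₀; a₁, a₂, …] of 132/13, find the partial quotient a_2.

132 = 10·13 + 2, so a_0 = 10
13 = 6·2 + 1, so a_1 = 6
2 = 2·1 + 0, so a_2 = 2

2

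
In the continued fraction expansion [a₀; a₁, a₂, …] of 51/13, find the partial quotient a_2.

⌊51/13⌋ = 3, remainder 12
⌊13/12⌋ = 1, remainder 1
⌊12/1⌋ = 12, remainder 0

12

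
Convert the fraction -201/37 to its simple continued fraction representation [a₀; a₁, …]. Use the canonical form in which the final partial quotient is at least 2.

-201 ÷ 37 → quotient -6, remainder 21
37 ÷ 21 → quotient 1, remainder 16
21 ÷ 16 → quotient 1, remainder 5
16 ÷ 5 → quotient 3, remainder 1
5 ÷ 1 → quotient 5, remainder 0

[-6; 1, 1, 3, 5]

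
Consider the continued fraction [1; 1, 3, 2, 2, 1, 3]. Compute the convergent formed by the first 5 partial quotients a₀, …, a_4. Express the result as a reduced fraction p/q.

39/22

Start with 2.
2 + 1/(2/1) = 2 + 1/2 = 5/2
3 + 1/(5/2) = 3 + 2/5 = 17/5
1 + 1/(17/5) = 1 + 5/17 = 22/17
1 + 1/(22/17) = 1 + 17/22 = 39/22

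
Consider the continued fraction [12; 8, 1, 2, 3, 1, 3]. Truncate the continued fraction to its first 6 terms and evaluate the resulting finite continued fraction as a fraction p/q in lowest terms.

1369/113

Start with 1.
3 + 1/(1/1) = 3 + 1/1 = 4/1
2 + 1/(4/1) = 2 + 1/4 = 9/4
1 + 1/(9/4) = 1 + 4/9 = 13/9
8 + 1/(13/9) = 8 + 9/13 = 113/13
12 + 1/(113/13) = 12 + 13/113 = 1369/113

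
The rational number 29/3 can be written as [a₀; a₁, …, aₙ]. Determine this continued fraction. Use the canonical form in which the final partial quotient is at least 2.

29 = 9·3 + 2, so a_0 = 9
3 = 1·2 + 1, so a_1 = 1
2 = 2·1 + 0, so a_2 = 2

[9; 1, 2]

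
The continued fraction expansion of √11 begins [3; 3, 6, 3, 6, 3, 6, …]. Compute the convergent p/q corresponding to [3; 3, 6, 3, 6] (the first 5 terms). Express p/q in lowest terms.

Collapse the nested fraction from the inside out:
Start with 6.
3 + 1/(6/1) = 3 + 1/6 = 19/6
6 + 1/(19/6) = 6 + 6/19 = 120/19
3 + 1/(120/19) = 3 + 19/120 = 379/120
3 + 1/(379/120) = 3 + 120/379 = 1257/379

1257/379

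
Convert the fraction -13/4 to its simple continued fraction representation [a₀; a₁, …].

[-4; 1, 3]

Run the Euclidean algorithm, recording each quotient:
⌊-13/4⌋ = -4, remainder 3
⌊4/3⌋ = 1, remainder 1
⌊3/1⌋ = 3, remainder 0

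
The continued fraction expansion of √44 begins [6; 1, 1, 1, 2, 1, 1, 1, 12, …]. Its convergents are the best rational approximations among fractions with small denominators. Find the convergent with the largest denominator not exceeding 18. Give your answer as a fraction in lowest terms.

73/11

a_0 = 6: 6/1  (≤ bound)
a_1 = 1: 7/1  (≤ bound)
a_2 = 1: 13/2  (≤ bound)
a_3 = 1: 20/3  (≤ bound)
a_4 = 2: 53/8  (≤ bound)
a_5 = 1: 73/11  (≤ bound)
a_6 = 1: 126/19  (> 18, stop)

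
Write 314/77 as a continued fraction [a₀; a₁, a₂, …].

314 = 4·77 + 6, so a_0 = 4
77 = 12·6 + 5, so a_1 = 12
6 = 1·5 + 1, so a_2 = 1
5 = 5·1 + 0, so a_3 = 5

[4; 12, 1, 5]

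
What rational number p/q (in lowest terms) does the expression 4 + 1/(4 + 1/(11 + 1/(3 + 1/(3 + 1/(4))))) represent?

Start with 4.
3 + 1/(4/1) = 3 + 1/4 = 13/4
3 + 1/(13/4) = 3 + 4/13 = 43/13
11 + 1/(43/13) = 11 + 13/43 = 486/43
4 + 1/(486/43) = 4 + 43/486 = 1987/486
4 + 1/(1987/486) = 4 + 486/1987 = 8434/1987

8434/1987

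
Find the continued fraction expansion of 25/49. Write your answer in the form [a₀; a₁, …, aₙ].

[0; 1, 1, 24]

25 ÷ 49 → quotient 0, remainder 25
49 ÷ 25 → quotient 1, remainder 24
25 ÷ 24 → quotient 1, remainder 1
24 ÷ 1 → quotient 24, remainder 0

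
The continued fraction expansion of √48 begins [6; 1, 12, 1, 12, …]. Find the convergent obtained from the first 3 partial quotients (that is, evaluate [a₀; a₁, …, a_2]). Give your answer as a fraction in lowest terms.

Collapse the nested fraction from the inside out:
Start with 12.
1 + 1/(12/1) = 1 + 1/12 = 13/12
6 + 1/(13/12) = 6 + 12/13 = 90/13

90/13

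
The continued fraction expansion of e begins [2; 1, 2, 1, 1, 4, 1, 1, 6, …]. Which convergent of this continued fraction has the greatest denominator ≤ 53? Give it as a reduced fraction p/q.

List convergents until the denominator exceeds the bound:
a_0 = 2: 2/1  (≤ bound)
a_1 = 1: 3/1  (≤ bound)
a_2 = 2: 8/3  (≤ bound)
a_3 = 1: 11/4  (≤ bound)
a_4 = 1: 19/7  (≤ bound)
a_5 = 4: 87/32  (≤ bound)
a_6 = 1: 106/39  (≤ bound)
a_7 = 1: 193/71  (> 53, stop)

106/39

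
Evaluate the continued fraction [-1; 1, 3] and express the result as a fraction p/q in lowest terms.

-1/4

Compute successive convergents:
a_0 = -1: -1/1
a_1 = 1: 0/1
a_2 = 3: -1/4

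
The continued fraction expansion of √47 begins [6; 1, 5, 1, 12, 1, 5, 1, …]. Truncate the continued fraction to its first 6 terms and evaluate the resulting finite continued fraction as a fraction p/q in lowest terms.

a_0 = 6: 6/1
a_1 = 1: 7/1
a_2 = 5: 41/6
a_3 = 1: 48/7
a_4 = 12: 617/90
a_5 = 1: 665/97

665/97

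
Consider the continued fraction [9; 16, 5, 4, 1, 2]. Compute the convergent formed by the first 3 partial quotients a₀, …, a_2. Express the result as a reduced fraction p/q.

734/81

Use the convergent recurrence hₖ = aₖ·hₖ₋₁ + hₖ₋₂ (and likewise for the denominators kₖ):
a_0 = 9: 9/1
a_1 = 16: 145/16
a_2 = 5: 734/81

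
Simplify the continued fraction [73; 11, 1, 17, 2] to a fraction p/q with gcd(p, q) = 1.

32303/442

a_0 = 73: 73/1
a_1 = 11: 804/11
a_2 = 1: 877/12
a_3 = 17: 15713/215
a_4 = 2: 32303/442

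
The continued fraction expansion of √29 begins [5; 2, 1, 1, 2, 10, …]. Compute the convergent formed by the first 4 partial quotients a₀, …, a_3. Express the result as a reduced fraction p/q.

a_0 = 5: 5/1
a_1 = 2: 11/2
a_2 = 1: 16/3
a_3 = 1: 27/5

27/5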